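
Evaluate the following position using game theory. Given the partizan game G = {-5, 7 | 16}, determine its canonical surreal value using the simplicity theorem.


Left options: {-5, 7}, max = 7
Right options: {16}, min = 16
All options are numbers and max(Left) < min(Right), so by the simplicity theorem the value is the simplest (earliest-born) number strictly between 7 and 16.
Integers 8 through 15 all lie strictly between 7 and 16.
Among integers, the simplest (lowest birthday = smallest |n|; 0 is born on day 0, +-n on day n) is 8.
No non-integer in the interval can be simpler: if x is a non-integer in the interval, then floor(x) or ceil(x) also lies in the interval (the interval contains an integer), and both are proper prefixes of x's sign expansion, i.e. born earlier. So the game value is 8.
Game value = 8

8


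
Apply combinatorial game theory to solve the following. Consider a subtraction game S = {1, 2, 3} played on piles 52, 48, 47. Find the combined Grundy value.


Subtraction set: {1, 2, 3}
For this subtraction set, G(n) = n mod 4 (period = max + 1 = 4).
Pile 1 (size 52): G(52) = 52 mod 4 = 0
Pile 2 (size 48): G(48) = 48 mod 4 = 0
Pile 3 (size 47): G(47) = 47 mod 4 = 3
Total Grundy value = XOR of all: 0 XOR 0 XOR 3 = 3

3


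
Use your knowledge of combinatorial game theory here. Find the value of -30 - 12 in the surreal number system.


x = -30, y = 12
x - y = -30 - 12 = -42

-42


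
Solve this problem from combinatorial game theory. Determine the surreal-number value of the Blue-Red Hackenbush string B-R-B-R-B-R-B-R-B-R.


Edges (from ground): B-R-B-R-B-R-B-R-B-R
By Berlekamp's sign-expansion rule, a Blue-Red Hackenbush stalk has the value of the surreal number whose sign sequence is the edge sequence with B -> + and R -> -.
Sign sequence: +-+-+-+-+-
Trace the sign expansion in the surreal number tree, starting from 0:
Edge 1: B (sign +) -> bounds (0, +inf), value = 1
Edge 2: R (sign -) -> bounds (0, 1), value = 1/2
Edge 3: B (sign +) -> bounds (1/2, 1), value = 3/4
Edge 4: R (sign -) -> bounds (1/2, 3/4), value = 5/8
Edge 5: B (sign +) -> bounds (5/8, 3/4), value = 11/16
Edge 6: R (sign -) -> bounds (5/8, 11/16), value = 21/32
Edge 7: B (sign +) -> bounds (21/32, 11/16), value = 43/64
Edge 8: R (sign -) -> bounds (21/32, 43/64), value = 85/128
Edge 9: B (sign +) -> bounds (85/128, 43/64), value = 171/256
Edge 10: R (sign -) -> bounds (85/128, 171/256), value = 341/512
Game value = 341/512

341/512


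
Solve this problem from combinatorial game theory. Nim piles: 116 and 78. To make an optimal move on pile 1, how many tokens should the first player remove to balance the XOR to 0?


Piles: 116 and 78
Current XOR: 116 XOR 78 = 58 (non-zero, so this is an N-position).
To make the XOR zero, we need to find a move that balances the piles.
For pile 1 (size 116): target = 116 XOR 58 = 78
We reduce pile 1 from 116 to 78.
Tokens removed: 116 - 78 = 38
Verification: 78 XOR 78 = 0

38


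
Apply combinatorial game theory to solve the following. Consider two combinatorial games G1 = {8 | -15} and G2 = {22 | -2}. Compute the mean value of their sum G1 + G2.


G1 = {8 | -15}, G2 = {22 | -2}
Each is a switch {a | b} with numbers a > b; its mean value is (a + b)/2, and mean value is additive over game sums: m(G1 + G2) = m(G1) + m(G2).
Mean of G1 = (8 + (-15))/2 = -7/2 = -7/2
Mean of G2 = (22 + (-2))/2 = 20/2 = 10
Mean of G1 + G2 = -7/2 + 10 = 13/2

13/2


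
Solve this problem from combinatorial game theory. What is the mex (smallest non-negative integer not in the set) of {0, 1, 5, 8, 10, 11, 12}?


Set = {0, 1, 5, 8, 10, 11, 12}
0 is in the set.
1 is in the set.
2 is NOT in the set. This is the mex.
mex = 2

2


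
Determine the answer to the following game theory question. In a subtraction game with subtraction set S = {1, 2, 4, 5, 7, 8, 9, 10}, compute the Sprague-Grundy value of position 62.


The subtraction set is S = {1, 2, 4, 5, 7, 8, 9, 10}.
G(k) = mex{ G(k - s) : s in S, s <= k }. We compute iteratively: G(0) = 0.
G(1) = mex({0}) = 1
G(2) = mex({0, 1}) = 2
G(3) = mex({1, 2}) = 0
G(4) = mex({0, 2}) = 1
G(5) = mex({0, 1}) = 2
G(6) = mex({1, 2}) = 0
G(7) = mex({0, 2}) = 1
G(8) = mex({0, 1}) = 2
G(9) = mex({0, 1, 2}) = 3
G(10) = mex({0, 1, 2, 3}) = 4
G(11) = mex({0, 1, 2, 3, 4}) = 5
G(12) = mex({0, 1, 2, 4, 5}) = 3
G(13) = mex({0, 1, 2, 3, 5}) = 4
G(14) = mex({0, 1, 2, 3, 4}) = 5
G(15) = mex({0, 1, 2, 4, 5}) = 3
G(16) = mex({0, 1, 2, 3, 5}) = 4
G(17) = mex({1, 2, 3, 4}) = 0
G(18) = mex({0, 2, 3, 4, 5}) = 1
G(19) = mex({0, 1, 3, 4, 5}) = 2
G(20) = mex({1, 2, 3, 4, 5}) = 0
G(21) = mex({0, 2, 3, 4, 5}) = 1
G(22) = mex({0, 1, 3, 4, 5}) = 2
G(23) = mex({1, 2, 3, 4, 5}) = 0
G(24) = mex({0, 2, 3, 4, 5}) = 1
G(25) = mex({0, 1, 3, 4}) = 2
G(26) = mex({0, 1, 2, 4}) = 3
Observe that G(17)..G(26) = 0, 1, 2, 0, 1, 2, 0, 1, 2, 3 repeats G(0)..G(9) = 0, 1, 2, 0, 1, 2, 0, 1, 2, 3.
For k >= max(S) = 10, G(k) is determined by the previous 10 values G(k-10)..G(k-1); a window of 10 consecutive values has recurred shifted by 17, so by induction G(k + 17) = G(k) for all k >= 0: the sequence is periodic from the start with period 17.
One period: G(0..16) = 0, 1, 2, 0, 1, 2, 0, 1, 2, 3, 4, 5, 3, 4, 5, 3, 4.
62 mod 17 = 11, so G(62) = G(11) = 5.

5


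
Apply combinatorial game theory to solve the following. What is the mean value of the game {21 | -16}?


Game = {21 | -16}, a switch {a | b} with numbers a > b.
Its thermograph has left wall a - t and right wall b + t, which meet at t = (a - b)/2, where both equal (a + b)/2. So the mast (mean value) is at (a + b)/2.
Mean = (21 + (-16))/2 = 5/2 = 5/2

5/2


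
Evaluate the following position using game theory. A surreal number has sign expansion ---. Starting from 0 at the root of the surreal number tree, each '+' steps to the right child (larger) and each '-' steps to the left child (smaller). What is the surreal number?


Sign expansion: ---
Rule: track bounds (lo, hi), initially (-inf, +inf). On '+', the current value becomes lo and we move to the simplest number in (value, hi): value + 1 if hi = +inf, otherwise the midpoint (value + hi)/2. On '-', the current value becomes hi and we move to value - 1 if lo = -inf, otherwise the midpoint (lo + value)/2.
Start at 0.
Step 1: sign = -, move left. Bounds: (-inf, 0). Value = -1
Step 2: sign = -, move left. Bounds: (-inf, -1). Value = -2
Step 3: sign = -, move left. Bounds: (-inf, -2). Value = -3
The surreal number with sign expansion --- is -3.

-3


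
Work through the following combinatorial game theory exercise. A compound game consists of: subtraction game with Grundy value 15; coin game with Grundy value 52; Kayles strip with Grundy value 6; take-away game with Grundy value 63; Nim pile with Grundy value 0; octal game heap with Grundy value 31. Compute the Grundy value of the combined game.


By the Sprague-Grundy theorem, the Grundy value of a sum of games is the XOR of individual Grundy values.
subtraction game: Grundy value = 15. Running XOR: 0 XOR 15 = 15
coin game: Grundy value = 52. Running XOR: 15 XOR 52 = 59
Kayles strip: Grundy value = 6. Running XOR: 59 XOR 6 = 61
take-away game: Grundy value = 63. Running XOR: 61 XOR 63 = 2
Nim pile: Grundy value = 0. Running XOR: 2 XOR 0 = 2
octal game heap: Grundy value = 31. Running XOR: 2 XOR 31 = 29
The combined Grundy value is 29.

29


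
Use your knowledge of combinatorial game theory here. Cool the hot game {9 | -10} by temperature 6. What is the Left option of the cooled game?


Original game: {9 | -10} (a switch {a | b} with a > b).
Cooling by t (for t below the temperature (a - b)/2 = 19/2) taxes each move by t: {a | b} cooled by t is {a - t | b + t}.
Cooling amount: t = 6
Cooled Left option: 9 - 6 = 3
Cooled Right option: -10 + 6 = -4
Cooled game: {3 | -4}
Left option = 3

3


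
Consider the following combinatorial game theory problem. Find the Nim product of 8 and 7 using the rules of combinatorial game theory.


Nim multiplication is bilinear over XOR: (u XOR v) * w = (u*w) XOR (v*w).
So we split each operand into its bit components and XOR the pairwise Nim products.
8 = 8 (as XOR of powers of 2).
7 = 1 + 2 + 4 (as XOR of powers of 2).
Using the standard Nim-product table on single bits:
  2*2 = 3,   2*4 = 8,   2*8 = 12,
  4*4 = 6,   4*8 = 11,  8*8 = 13,
and  1*x = x (identity), k*l = l*k (commutative).
Pairwise Nim products:
  8 * 1 = 8
  8 * 2 = 12
  8 * 4 = 11
XOR them: 8 XOR 12 XOR 11 = 15.
Result: 8 * 7 = 15 (in Nim).

15


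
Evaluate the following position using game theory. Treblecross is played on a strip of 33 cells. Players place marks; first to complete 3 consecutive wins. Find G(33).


Treblecross: place X on empty cells; 3-in-a-row wins.
Playing within two cells of an existing X lets the opponent win at once, so sensible play treats the cells i-2..i+2 around each X as dead. The player left with no safe cell loses, so this is a normal-play take-away game on strips of safe cells.
Placing X at cell i (0-indexed) of a strip of k safe cells leaves independent strips of sizes max(0, i-2) and max(0, k-i-3). Hence G(k) = mex{ G(max(0,i-2)) XOR G(max(0,k-i-3)) : 0 <= i < k }, with G(0) = 0.
G(1): splits (0,0):0^0=0 -> mex({0}) = 1
G(2): splits (0,0):0^0=0 -> mex({0}) = 1
G(3): splits (0,0):0^0=0 -> mex({0}) = 1
G(4): splits (0,1):0^1=1 (0,0):0^0=0 -> mex({0, 1}) = 2
G(5): splits (0,2):0^1=1 (0,1):0^1=1 (0,0):0^0=0 -> mex({0, 1}) = 2
G(6) = mex({1}) = 0
G(7) = mex({0, 1, 2}) = 3
G(8) = mex({0, 1, 2}) = 3
G(9) = mex({0, 2}) = 1
G(10) = mex({0, 2, 3}) = 1
G(11) = mex({0, 3}) = 1
G(12) = mex({1, 3}) = 0
G(13) = mex({0, 1, 2, 3}) = 4
G(14) = mex({0, 1, 2}) = 3
G(15) = mex({0, 1, 2}) = 3
G(16) = mex({0, 1, 2, 4}) = 3
G(17) = mex({0, 1, 3, 4}) = 2
G(18) = mex({0, 1, 3, 4}) = 2
G(19) = mex({0, 1, 3, 5}) = 2
G(20) = mex({0, 1, 2, 3, 5}) = 4
G(21) = mex({0, 1, 2, 3, 5}) = 4
G(22) = mex({1, 2, 6}) = 0
G(23) = mex({0, 1, 2, 3, 4, 6}) = 5
G(24) = mex({0, 1, 2, 3, 4}) = 5
G(25) = mex({0, 1, 3, 4, 7}) = 2
G(26) = mex({0, 1, 3, 4, 5, 7}) = 2
G(27) = mex({0, 1, 3, 5}) = 2
G(28) = mex({0, 1, 2, 5}) = 3
G(29) = mex({0, 1, 2, 4, 5, 6}) = 3
G(30) = mex({1, 2, 4, 6}) = 0
G(31) = mex({0, 1, 2, 3, 4, 6}) = 5
G(32) = mex({1, 2, 3, 4, 7}) = 0
G(33) = mex({0, 3, 7}) = 1
Therefore G(33) = 1.

1


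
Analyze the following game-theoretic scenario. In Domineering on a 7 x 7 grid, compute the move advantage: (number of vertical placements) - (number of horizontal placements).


Board is 7 x 7 (rows x cols).
Left (vertical) placements: (rows-1) * cols = 6 * 7 = 42
Right (horizontal) placements: rows * (cols-1) = 7 * 6 = 42
Advantage = Left - Right = 42 - 42 = 0

0


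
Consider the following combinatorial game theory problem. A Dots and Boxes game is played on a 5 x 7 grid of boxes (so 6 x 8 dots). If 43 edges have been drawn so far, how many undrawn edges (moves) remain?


Grid: 5 x 7 boxes, i.e. 6 rows and 8 columns of dots.
Horizontal edges: (rows + 1) * cols = 6 * 7 = 42
Vertical edges: rows * (cols + 1) = 5 * 8 = 40
Total edges: 42 + 40 = 82
Edges drawn: 43
Remaining: 82 - 43 = 39

39


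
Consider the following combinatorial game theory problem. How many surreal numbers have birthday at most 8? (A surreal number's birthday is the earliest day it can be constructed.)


Day 0: {|} = 0 is born. Count = 1.
Day n: the number of surreal numbers born by day n is 2^(n+1) - 1.
By day 0: 2^1 - 1 = 1
By day 1: 2^2 - 1 = 3
By day 2: 2^3 - 1 = 7
By day 3: 2^4 - 1 = 15
By day 4: 2^5 - 1 = 31
By day 5: 2^6 - 1 = 63
By day 6: 2^7 - 1 = 127
By day 7: 2^8 - 1 = 255
By day 8: 2^9 - 1 = 511
By day 8: 511 surreal numbers.

511


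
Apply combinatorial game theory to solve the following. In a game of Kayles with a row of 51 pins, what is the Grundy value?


Kayles: a move removes 1 or 2 adjacent pins from a contiguous row.
Removing pins from a row of k leaves two independent rows (a, b) with a + b = k - 1 (one pin) or a + b = k - 2 (two pins); an end removal gives a = 0.
By Sprague-Grundy, G(k) = mex{ G(a) XOR G(b) } over all these splits. G(0) = 0.
G(1): splits (0,0):0^0=0 -> mex({0}) = 1
G(2): splits (0,1):0^1=1 (0,0):0^0=0 -> mex({0, 1}) = 2
G(3): splits (0,2):0^2=2 (1,1):1^1=0 (0,1):0^1=1 -> mex({0, 1, 2}) = 3
G(4): splits (0,3):0^3=3 (1,2):1^2=3 (0,2):0^2=2 (1,1):1^1=0 -> mex({0, 2, 3}) = 1
G(5): splits (0,4):0^1=1 (1,3):1^3=2 (2,2):2^2=0 (0,3):0^3=3 (1,2):1^2=3 -> mex({0, 1, 2, 3}) = 4
G(6) = mex({0, 1, 2, 4}) = 3
G(7) = mex({0, 1, 3, 4, 5}) = 2
G(8) = mex({0, 2, 3, 5, 6}) = 1
G(9) = mex({0, 1, 2, 3, 6, 7}) = 4
G(10) = mex({0, 1, 3, 4, 5, 7}) = 2
G(11) = mex({0, 1, 2, 3, 4, 5}) = 6
G(12) = mex({0, 1, 2, 3, 5, 6, 7}) = 4
G(13) = mex({0, 2, 3, 4, 6, 7}) = 1
G(14) = mex({0, 1, 4, 5, 6, 7}) = 2
G(15) = mex({0, 1, 2, 3, 4, 5, 6}) = 7
G(16) = mex({0, 2, 3, 5, 6, 7}) = 1
G(17) = mex({0, 1, 2, 3, 5, 6, 7}) = 4
G(18) = mex({0, 1, 2, 4, 5, 6}) = 3
G(19) = mex({0, 1, 3, 4, 5, 7}) = 2
G(20) = mex({0, 2, 3, 4, 5, 6, 7}) = 1
G(21) = mex({0, 1, 2, 3, 5, 6, 7}) = 4
G(22) = mex({0, 1, 2, 3, 4, 5, 7}) = 6
G(23) = mex({0, 1, 2, 3, 4, 5, 6}) = 7
G(24) = mex({0, 1, 2, 3, 5, 6, 7}) = 4
G(25) = mex({0, 2, 3, 4, 6, 7}) = 1
G(26) = mex({0, 1, 3, 4, 5, 6, 7}) = 2
G(27) = mex({0, 1, 2, 3, 4, 5, 6, 7}) = 8
G(28) = mex({0, 1, 2, 3, 4, 6, 7, 8}) = 5
G(29) = mex({0, 1, 2, 3, 5, 6, 7, 8, 9}) = 4
G(30) = mex({0, 1, 2, 3, 4, 5, 6, 9, 10}) = 7
G(31) = mex({0, 1, 3, 4, 5, 7, 10, 11}) = 2
G(32) = mex({0, 2, 3, 4, 5, 6, 7, 9, 11}) = 1
G(33) = mex({0, 1, 2, 3, 4, 5, 6, 7, 9, 12}) = 8
G(34) = mex({0, 1, 2, 3, 4, 5, 7, 8, 11, 12}) = 6
G(35) = mex({0, 1, 2, 3, 4, 5, 6, 8, 9, 10, 11}) = 7
G(36) = mex({0, 1, 2, 3, 5, 6, 7, 9, 10}) = 4
G(37) = mex({0, 2, 3, 4, 6, 7, 9, 10, 11, 12}) = 1
G(38) = mex({0, 1, 3, 4, 5, 6, 7, 9, 10, 11, 12}) = 2
G(39) = mex({0, 1, 2, 4, 5, 6, 7, 9, 10, 12, 14}) = 3
G(40) = mex({0, 2, 3, 4, 6, 7, 11, 12, 14}) = 1
G(41) = mex({0, 1, 2, 3, 5, 6, 7, 9, 10, 11, 12}) = 4
G(42) = mex({0, 1, 2, 3, 4, 5, 6, 9, 10}) = 7
G(43) = mex({0, 1, 3, 4, 5, 7, 9, 10, 12, 15}) = 2
G(44) = mex({0, 2, 3, 4, 5, 6, 7, 9, 10, 12, 15}) = 1
G(45) = mex({0, 1, 2, 3, 4, 5, 6, 7, 9, 10, 12, 14}) = 8
G(46) = mex({0, 1, 3, 4, 5, 7, 8, 11, 12, 14}) = 2
G(47) = mex({0, 1, 2, 3, 4, 5, 6, 8, 9, 10, 11, 12}) = 7
G(48) = mex({0, 1, 2, 3, 5, 6, 7, 9, 10}) = 4
G(49) = mex({0, 2, 3, 4, 6, 7, 9, 10, 11, 12, 15}) = 1
G(50) = mex({0, 1, 4, 5, 6, 7, 9, 11, 12, 14, 15}) = 2
G(51) = mex({0, 1, 2, 3, 4, 5, 6, 7, 9, 12, 14, 15}) = 8
Therefore G(51) = 8.

8


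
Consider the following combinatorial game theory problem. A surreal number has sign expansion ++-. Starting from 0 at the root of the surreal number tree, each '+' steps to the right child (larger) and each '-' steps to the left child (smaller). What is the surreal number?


Sign expansion: ++-
Rule: track bounds (lo, hi), initially (-inf, +inf). On '+', the current value becomes lo and we move to the simplest number in (value, hi): value + 1 if hi = +inf, otherwise the midpoint (value + hi)/2. On '-', the current value becomes hi and we move to value - 1 if lo = -inf, otherwise the midpoint (lo + value)/2.
Start at 0.
Step 1: sign = +, move right. Bounds: (0, +inf). Value = 1
Step 2: sign = +, move right. Bounds: (1, +inf). Value = 2
Step 3: sign = -, move left. Bounds: (1, 2). Value = 3/2
The surreal number with sign expansion ++- is 3/2.

3/2


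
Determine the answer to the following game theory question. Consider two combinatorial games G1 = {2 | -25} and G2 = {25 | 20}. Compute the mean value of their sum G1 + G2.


G1 = {2 | -25}, G2 = {25 | 20}
Each is a switch {a | b} with numbers a > b; its mean value is (a + b)/2, and mean value is additive over game sums: m(G1 + G2) = m(G1) + m(G2).
Mean of G1 = (2 + (-25))/2 = -23/2 = -23/2
Mean of G2 = (25 + (20))/2 = 45/2 = 45/2
Mean of G1 + G2 = -23/2 + 45/2 = 11

11


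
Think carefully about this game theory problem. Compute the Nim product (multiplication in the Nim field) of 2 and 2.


Nim multiplication is bilinear over XOR: (u XOR v) * w = (u*w) XOR (v*w).
So we split each operand into its bit components and XOR the pairwise Nim products.
2 = 2 (as XOR of powers of 2).
2 = 2 (as XOR of powers of 2).
Using the standard Nim-product table on single bits:
  2*2 = 3,   2*4 = 8,   2*8 = 12,
  4*4 = 6,   4*8 = 11,  8*8 = 13,
and  1*x = x (identity), k*l = l*k (commutative).
Pairwise Nim products:
  2 * 2 = 3
XOR them: 3 = 3.
Result: 2 * 2 = 3 (in Nim).

3


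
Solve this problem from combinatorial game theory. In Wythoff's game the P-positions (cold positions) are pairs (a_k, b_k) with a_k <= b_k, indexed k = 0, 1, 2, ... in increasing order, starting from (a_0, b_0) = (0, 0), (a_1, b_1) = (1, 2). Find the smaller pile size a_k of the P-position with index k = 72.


By Wythoff's theorem, a_k = floor(k * phi) and b_k = floor(k * phi^2) = a_k + k, where phi = (1 + sqrt(5))/2 is the golden ratio.
phi = (1 + sqrt(5))/2 = 1.618034
k = 72
k * phi = 72 * 1.618034 = 116.498447
a_72 = floor(k * phi) = 116

116


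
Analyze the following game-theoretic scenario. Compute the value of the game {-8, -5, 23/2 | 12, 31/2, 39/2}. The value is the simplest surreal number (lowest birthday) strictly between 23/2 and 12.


Left options: {-8, -5, 23/2}, max = 23/2
Right options: {12, 31/2, 39/2}, min = 12
All options are numbers and max(Left) < min(Right), so by the simplicity theorem the value is the simplest (earliest-born) number strictly between 23/2 and 12.
No integer lies strictly between 23/2 and 12, so the value is the dyadic rational m/2^k in the interval with the smallest k (then m odd); search k = 1, 2, ...:
Denominator 2: no odd multiple of 1/2 lies strictly between 23/2 and 12.
Denominator 4: 47/4 lies strictly between 23/2 and 12 -- found.
The simplest number in the interval is 47/4.
Game value = 47/4

47/4


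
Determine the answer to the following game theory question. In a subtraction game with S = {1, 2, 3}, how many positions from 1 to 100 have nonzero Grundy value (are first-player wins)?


Subtraction set S = {1, 2, 3}, so G(n) = n mod 4.
G(n) = 0 when n is a multiple of 4.
Multiples of 4 in [1, 100]: 25
N-positions (nonzero Grundy) = 100 - 25 = 75

75


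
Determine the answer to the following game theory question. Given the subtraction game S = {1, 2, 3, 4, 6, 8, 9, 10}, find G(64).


The subtraction set is S = {1, 2, 3, 4, 6, 8, 9, 10}.
G(k) = mex{ G(k - s) : s in S, s <= k }. We compute iteratively: G(0) = 0.
G(1) = mex({0}) = 1
G(2) = mex({0, 1}) = 2
G(3) = mex({0, 1, 2}) = 3
G(4) = mex({0, 1, 2, 3}) = 4
G(5) = mex({1, 2, 3, 4}) = 0
G(6) = mex({0, 2, 3, 4}) = 1
G(7) = mex({0, 1, 3, 4}) = 2
G(8) = mex({0, 1, 2, 4}) = 3
G(9) = mex({0, 1, 2, 3}) = 4
G(10) = mex({0, 1, 2, 3, 4}) = 5
G(11) = mex({0, 1, 2, 3, 4, 5}) = 6
G(12) = mex({1, 2, 3, 4, 5, 6}) = 0
G(13) = mex({0, 2, 3, 4, 5, 6}) = 1
G(14) = mex({0, 1, 3, 4, 5, 6}) = 2
G(15) = mex({0, 1, 2, 4, 6}) = 3
G(16) = mex({0, 1, 2, 3, 5}) = 4
G(17) = mex({1, 2, 3, 4, 6}) = 0
G(18) = mex({0, 2, 3, 4, 5}) = 1
G(19) = mex({0, 1, 3, 4, 5, 6}) = 2
G(20) = mex({0, 1, 2, 4, 5, 6}) = 3
G(21) = mex({0, 1, 2, 3, 6}) = 4
Observe that G(12)..G(21) = 0, 1, 2, 3, 4, 0, 1, 2, 3, 4 repeats G(0)..G(9) = 0, 1, 2, 3, 4, 0, 1, 2, 3, 4.
For k >= max(S) = 10, G(k) is determined by the previous 10 values G(k-10)..G(k-1); a window of 10 consecutive values has recurred shifted by 12, so by induction G(k + 12) = G(k) for all k >= 0: the sequence is periodic from the start with period 12.
One period: G(0..11) = 0, 1, 2, 3, 4, 0, 1, 2, 3, 4, 5, 6.
64 mod 12 = 4, so G(64) = G(4) = 4.

4


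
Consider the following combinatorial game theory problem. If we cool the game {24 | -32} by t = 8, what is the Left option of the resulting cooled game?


Original game: {24 | -32} (a switch {a | b} with a > b).
Cooling by t (for t below the temperature (a - b)/2 = 28) taxes each move by t: {a | b} cooled by t is {a - t | b + t}.
Cooling amount: t = 8
Cooled Left option: 24 - 8 = 16
Cooled Right option: -32 + 8 = -24
Cooled game: {16 | -24}
Left option = 16

16


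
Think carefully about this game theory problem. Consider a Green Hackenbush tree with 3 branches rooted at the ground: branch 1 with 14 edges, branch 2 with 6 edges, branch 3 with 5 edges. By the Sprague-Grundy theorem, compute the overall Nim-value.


The tree has 3 branches from the ground vertex.
In Green Hackenbush, the Nim-value of a simple path of length k is k.
Branch 1: length 14, Nim-value = 14
Branch 2: length 6, Nim-value = 6
Branch 3: length 5, Nim-value = 5
Total Nim-value = XOR of all branch values:
0 XOR 14 = 14
14 XOR 6 = 8
8 XOR 5 = 13
Nim-value of the tree = 13

13


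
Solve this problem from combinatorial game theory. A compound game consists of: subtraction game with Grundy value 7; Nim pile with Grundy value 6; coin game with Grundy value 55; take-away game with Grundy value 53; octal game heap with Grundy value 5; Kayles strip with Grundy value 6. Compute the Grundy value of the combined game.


By the Sprague-Grundy theorem, the Grundy value of a sum of games is the XOR of individual Grundy values.
subtraction game: Grundy value = 7. Running XOR: 0 XOR 7 = 7
Nim pile: Grundy value = 6. Running XOR: 7 XOR 6 = 1
coin game: Grundy value = 55. Running XOR: 1 XOR 55 = 54
take-away game: Grundy value = 53. Running XOR: 54 XOR 53 = 3
octal game heap: Grundy value = 5. Running XOR: 3 XOR 5 = 6
Kayles strip: Grundy value = 6. Running XOR: 6 XOR 6 = 0
The combined Grundy value is 0.

0


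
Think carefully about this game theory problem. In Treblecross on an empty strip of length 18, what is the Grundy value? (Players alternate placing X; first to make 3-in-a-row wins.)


Treblecross: place X on empty cells; 3-in-a-row wins.
Playing within two cells of an existing X lets the opponent win at once, so sensible play treats the cells i-2..i+2 around each X as dead. The player left with no safe cell loses, so this is a normal-play take-away game on strips of safe cells.
Placing X at cell i (0-indexed) of a strip of k safe cells leaves independent strips of sizes max(0, i-2) and max(0, k-i-3). Hence G(k) = mex{ G(max(0,i-2)) XOR G(max(0,k-i-3)) : 0 <= i < k }, with G(0) = 0.
G(1): splits (0,0):0^0=0 -> mex({0}) = 1
G(2): splits (0,0):0^0=0 -> mex({0}) = 1
G(3): splits (0,0):0^0=0 -> mex({0}) = 1
G(4): splits (0,1):0^1=1 (0,0):0^0=0 -> mex({0, 1}) = 2
G(5): splits (0,2):0^1=1 (0,1):0^1=1 (0,0):0^0=0 -> mex({0, 1}) = 2
G(6) = mex({1}) = 0
G(7) = mex({0, 1, 2}) = 3
G(8) = mex({0, 1, 2}) = 3
G(9) = mex({0, 2}) = 1
G(10) = mex({0, 2, 3}) = 1
G(11) = mex({0, 3}) = 1
G(12) = mex({1, 3}) = 0
G(13) = mex({0, 1, 2, 3}) = 4
G(14) = mex({0, 1, 2}) = 3
G(15) = mex({0, 1, 2}) = 3
G(16) = mex({0, 1, 2, 4}) = 3
G(17) = mex({0, 1, 3, 4}) = 2
G(18) = mex({0, 1, 3, 4}) = 2
Therefore G(18) = 2.

2


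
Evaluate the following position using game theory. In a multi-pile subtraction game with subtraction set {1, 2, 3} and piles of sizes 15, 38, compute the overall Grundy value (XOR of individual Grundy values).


Subtraction set: {1, 2, 3}
For this subtraction set, G(n) = n mod 4 (period = max + 1 = 4).
Pile 1 (size 15): G(15) = 15 mod 4 = 3
Pile 2 (size 38): G(38) = 38 mod 4 = 2
Total Grundy value = XOR of all: 3 XOR 2 = 1

1


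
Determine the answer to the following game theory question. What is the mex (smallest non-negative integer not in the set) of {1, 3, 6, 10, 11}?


Set = {1, 3, 6, 10, 11}
0 is NOT in the set. This is the mex.
mex = 0

0


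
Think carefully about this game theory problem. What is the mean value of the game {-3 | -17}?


Game = {-3 | -17}, a switch {a | b} with numbers a > b.
Its thermograph has left wall a - t and right wall b + t, which meet at t = (a - b)/2, where both equal (a + b)/2. So the mast (mean value) is at (a + b)/2.
Mean = (-3 + (-17))/2 = -20/2 = -10

-10


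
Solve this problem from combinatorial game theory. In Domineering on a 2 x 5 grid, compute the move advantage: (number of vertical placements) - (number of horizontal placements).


Board is 2 x 5 (rows x cols).
Left (vertical) placements: (rows-1) * cols = 1 * 5 = 5
Right (horizontal) placements: rows * (cols-1) = 2 * 4 = 8
Advantage = Left - Right = 5 - 8 = -3

-3


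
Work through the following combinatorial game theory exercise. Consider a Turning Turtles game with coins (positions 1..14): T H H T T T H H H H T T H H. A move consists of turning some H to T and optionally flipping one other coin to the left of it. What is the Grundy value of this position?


Coins: T H H T T T H H H H T T H H
Key fact: a single head at position k behaves exactly like a Nim heap of size k (turning it to T and optionally flipping a coin at j < k corresponds to moving the heap from k to j, or to 0), and heads combine as a disjunctive sum (two heads at the same place would cancel, matching j XOR j = 0). So the Nim-value is the XOR of the 1-indexed positions of the heads.
Face-up positions (1-indexed): [2, 3, 7, 8, 9, 10, 13, 14]
XOR 0 with 2: 0 XOR 2 = 2
XOR 2 with 3: 2 XOR 3 = 1
XOR 1 with 7: 1 XOR 7 = 6
XOR 6 with 8: 6 XOR 8 = 14
XOR 14 with 9: 14 XOR 9 = 7
XOR 7 with 10: 7 XOR 10 = 13
XOR 13 with 13: 13 XOR 13 = 0
XOR 0 with 14: 0 XOR 14 = 14
Nim-value = 14

14


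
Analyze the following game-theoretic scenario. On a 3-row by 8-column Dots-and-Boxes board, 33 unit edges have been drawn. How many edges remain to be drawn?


Grid: 3 x 8 boxes, i.e. 4 rows and 9 columns of dots.
Horizontal edges: (rows + 1) * cols = 4 * 8 = 32
Vertical edges: rows * (cols + 1) = 3 * 9 = 27
Total edges: 32 + 27 = 59
Edges drawn: 33
Remaining: 59 - 33 = 26

26


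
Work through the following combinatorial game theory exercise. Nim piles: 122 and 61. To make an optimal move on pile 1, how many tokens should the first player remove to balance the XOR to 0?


Piles: 122 and 61
Current XOR: 122 XOR 61 = 71 (non-zero, so this is an N-position).
To make the XOR zero, we need to find a move that balances the piles.
For pile 1 (size 122): target = 122 XOR 71 = 61
We reduce pile 1 from 122 to 61.
Tokens removed: 122 - 61 = 61
Verification: 61 XOR 61 = 0

61


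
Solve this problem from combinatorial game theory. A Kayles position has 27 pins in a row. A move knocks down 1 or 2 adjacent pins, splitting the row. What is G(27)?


Kayles: a move removes 1 or 2 adjacent pins from a contiguous row.
Removing pins from a row of k leaves two independent rows (a, b) with a + b = k - 1 (one pin) or a + b = k - 2 (two pins); an end removal gives a = 0.
By Sprague-Grundy, G(k) = mex{ G(a) XOR G(b) } over all these splits. G(0) = 0.
G(1): splits (0,0):0^0=0 -> mex({0}) = 1
G(2): splits (0,1):0^1=1 (0,0):0^0=0 -> mex({0, 1}) = 2
G(3): splits (0,2):0^2=2 (1,1):1^1=0 (0,1):0^1=1 -> mex({0, 1, 2}) = 3
G(4): splits (0,3):0^3=3 (1,2):1^2=3 (0,2):0^2=2 (1,1):1^1=0 -> mex({0, 2, 3}) = 1
G(5): splits (0,4):0^1=1 (1,3):1^3=2 (2,2):2^2=0 (0,3):0^3=3 (1,2):1^2=3 -> mex({0, 1, 2, 3}) = 4
G(6) = mex({0, 1, 2, 4}) = 3
G(7) = mex({0, 1, 3, 4, 5}) = 2
G(8) = mex({0, 2, 3, 5, 6}) = 1
G(9) = mex({0, 1, 2, 3, 6, 7}) = 4
G(10) = mex({0, 1, 3, 4, 5, 7}) = 2
G(11) = mex({0, 1, 2, 3, 4, 5}) = 6
G(12) = mex({0, 1, 2, 3, 5, 6, 7}) = 4
G(13) = mex({0, 2, 3, 4, 6, 7}) = 1
G(14) = mex({0, 1, 4, 5, 6, 7}) = 2
G(15) = mex({0, 1, 2, 3, 4, 5, 6}) = 7
G(16) = mex({0, 2, 3, 5, 6, 7}) = 1
G(17) = mex({0, 1, 2, 3, 5, 6, 7}) = 4
G(18) = mex({0, 1, 2, 4, 5, 6}) = 3
G(19) = mex({0, 1, 3, 4, 5, 7}) = 2
G(20) = mex({0, 2, 3, 4, 5, 6, 7}) = 1
G(21) = mex({0, 1, 2, 3, 5, 6, 7}) = 4
G(22) = mex({0, 1, 2, 3, 4, 5, 7}) = 6
G(23) = mex({0, 1, 2, 3, 4, 5, 6}) = 7
G(24) = mex({0, 1, 2, 3, 5, 6, 7}) = 4
G(25) = mex({0, 2, 3, 4, 6, 7}) = 1
G(26) = mex({0, 1, 3, 4, 5, 6, 7}) = 2
G(27) = mex({0, 1, 2, 3, 4, 5, 6, 7}) = 8
Therefore G(27) = 8.

8


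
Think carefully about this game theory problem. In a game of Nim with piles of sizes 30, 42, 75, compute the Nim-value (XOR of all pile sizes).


We need the XOR (exclusive or) of all pile sizes.
After XOR-ing pile 1 (size 30): 0 XOR 30 = 30
After XOR-ing pile 2 (size 42): 30 XOR 42 = 52
After XOR-ing pile 3 (size 75): 52 XOR 75 = 127
The Nim-value of this position is 127.

127


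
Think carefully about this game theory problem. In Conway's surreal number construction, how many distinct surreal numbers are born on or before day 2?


Day 0: {|} = 0 is born. Count = 1.
Day n: the number of surreal numbers born by day n is 2^(n+1) - 1.
By day 0: 2^1 - 1 = 1
By day 1: 2^2 - 1 = 3
By day 2: 2^3 - 1 = 7
By day 2: 7 surreal numbers.

7


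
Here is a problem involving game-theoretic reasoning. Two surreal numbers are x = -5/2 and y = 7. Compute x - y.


x = -5/2, y = 7
Converting to common denominator: 2
x = -5/2, y = 14/2
x - y = -5/2 - 7 = -19/2

-19/2


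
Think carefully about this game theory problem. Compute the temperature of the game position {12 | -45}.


The game is {12 | -45}, a switch {a | b} with numbers a > b.
Cooling {a | b} by t gives {a - t | b + t}, which stops being hot when a - t = b + t, i.e. at t = (a - b)/2. So the temperature of a switch is (a - b)/2.
Temperature = (Left option - Right option) / 2
= (12 - (-45)) / 2
= 57 / 2
= 57/2

57/2


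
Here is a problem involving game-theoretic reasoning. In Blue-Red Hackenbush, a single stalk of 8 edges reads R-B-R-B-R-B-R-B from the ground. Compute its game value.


Edges (from ground): R-B-R-B-R-B-R-B
By Berlekamp's sign-expansion rule, a Blue-Red Hackenbush stalk has the value of the surreal number whose sign sequence is the edge sequence with B -> + and R -> -.
Sign sequence: -+-+-+-+
Trace the sign expansion in the surreal number tree, starting from 0:
Edge 1: R (sign -) -> bounds (-inf, 0), value = -1
Edge 2: B (sign +) -> bounds (-1, 0), value = -1/2
Edge 3: R (sign -) -> bounds (-1, -1/2), value = -3/4
Edge 4: B (sign +) -> bounds (-3/4, -1/2), value = -5/8
Edge 5: R (sign -) -> bounds (-3/4, -5/8), value = -11/16
Edge 6: B (sign +) -> bounds (-11/16, -5/8), value = -21/32
Edge 7: R (sign -) -> bounds (-11/16, -21/32), value = -43/64
Edge 8: B (sign +) -> bounds (-43/64, -21/32), value = -85/128
Game value = -85/128

-85/128


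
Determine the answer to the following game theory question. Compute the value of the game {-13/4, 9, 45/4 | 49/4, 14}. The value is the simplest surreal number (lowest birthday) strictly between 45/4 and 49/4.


Left options: {-13/4, 9, 45/4}, max = 45/4
Right options: {49/4, 14}, min = 49/4
All options are numbers and max(Left) < min(Right), so by the simplicity theorem the value is the simplest (earliest-born) number strictly between 45/4 and 49/4.
The only integer strictly between 45/4 and 49/4 is 12.
No non-integer in the interval can be simpler: if x is a non-integer in the interval, then floor(x) or ceil(x) also lies in the interval (the interval contains an integer), and both are proper prefixes of x's sign expansion, i.e. born earlier. So the game value is 12.
Game value = 12

12


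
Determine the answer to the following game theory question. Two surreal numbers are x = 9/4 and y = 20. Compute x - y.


x = 9/4, y = 20
Converting to common denominator: 4
x = 9/4, y = 80/4
x - y = 9/4 - 20 = -71/4

-71/4


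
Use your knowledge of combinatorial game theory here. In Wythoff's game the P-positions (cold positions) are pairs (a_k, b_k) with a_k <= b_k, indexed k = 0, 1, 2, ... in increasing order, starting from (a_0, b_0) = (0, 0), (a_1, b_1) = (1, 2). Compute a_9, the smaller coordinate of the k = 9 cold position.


By Wythoff's theorem, a_k = floor(k * phi) and b_k = floor(k * phi^2) = a_k + k, where phi = (1 + sqrt(5))/2 is the golden ratio.
phi = (1 + sqrt(5))/2 = 1.618034
k = 9
k * phi = 9 * 1.618034 = 14.562306
a_9 = floor(k * phi) = 14

14


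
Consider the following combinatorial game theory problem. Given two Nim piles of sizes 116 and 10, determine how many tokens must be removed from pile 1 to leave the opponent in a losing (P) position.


Piles: 116 and 10
Current XOR: 116 XOR 10 = 126 (non-zero, so this is an N-position).
To make the XOR zero, we need to find a move that balances the piles.
For pile 1 (size 116): target = 116 XOR 126 = 10
We reduce pile 1 from 116 to 10.
Tokens removed: 116 - 10 = 106
Verification: 10 XOR 10 = 0

106


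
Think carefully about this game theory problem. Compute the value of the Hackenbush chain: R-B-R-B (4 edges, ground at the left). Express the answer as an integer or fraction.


Edges (from ground): R-B-R-B
By Berlekamp's sign-expansion rule, a Blue-Red Hackenbush stalk has the value of the surreal number whose sign sequence is the edge sequence with B -> + and R -> -.
Sign sequence: -+-+
Trace the sign expansion in the surreal number tree, starting from 0:
Edge 1: R (sign -) -> bounds (-inf, 0), value = -1
Edge 2: B (sign +) -> bounds (-1, 0), value = -1/2
Edge 3: R (sign -) -> bounds (-1, -1/2), value = -3/4
Edge 4: B (sign +) -> bounds (-3/4, -1/2), value = -5/8
Game value = -5/8

-5/8


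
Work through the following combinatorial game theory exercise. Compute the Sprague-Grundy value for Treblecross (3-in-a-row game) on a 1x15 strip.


Treblecross: place X on empty cells; 3-in-a-row wins.
Playing within two cells of an existing X lets the opponent win at once, so sensible play treats the cells i-2..i+2 around each X as dead. The player left with no safe cell loses, so this is a normal-play take-away game on strips of safe cells.
Placing X at cell i (0-indexed) of a strip of k safe cells leaves independent strips of sizes max(0, i-2) and max(0, k-i-3). Hence G(k) = mex{ G(max(0,i-2)) XOR G(max(0,k-i-3)) : 0 <= i < k }, with G(0) = 0.
G(1): splits (0,0):0^0=0 -> mex({0}) = 1
G(2): splits (0,0):0^0=0 -> mex({0}) = 1
G(3): splits (0,0):0^0=0 -> mex({0}) = 1
G(4): splits (0,1):0^1=1 (0,0):0^0=0 -> mex({0, 1}) = 2
G(5): splits (0,2):0^1=1 (0,1):0^1=1 (0,0):0^0=0 -> mex({0, 1}) = 2
G(6) = mex({1}) = 0
G(7) = mex({0, 1, 2}) = 3
G(8) = mex({0, 1, 2}) = 3
G(9) = mex({0, 2}) = 1
G(10) = mex({0, 2, 3}) = 1
G(11) = mex({0, 3}) = 1
G(12) = mex({1, 3}) = 0
G(13) = mex({0, 1, 2, 3}) = 4
G(14) = mex({0, 1, 2}) = 3
G(15) = mex({0, 1, 2}) = 3
Therefore G(15) = 3.

3


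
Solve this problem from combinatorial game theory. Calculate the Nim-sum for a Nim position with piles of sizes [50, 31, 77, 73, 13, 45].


We need the XOR (exclusive or) of all pile sizes.
After XOR-ing pile 1 (size 50): 0 XOR 50 = 50
After XOR-ing pile 2 (size 31): 50 XOR 31 = 45
After XOR-ing pile 3 (size 77): 45 XOR 77 = 96
After XOR-ing pile 4 (size 73): 96 XOR 73 = 41
After XOR-ing pile 5 (size 13): 41 XOR 13 = 36
After XOR-ing pile 6 (size 45): 36 XOR 45 = 9
The Nim-value of this position is 9.

9


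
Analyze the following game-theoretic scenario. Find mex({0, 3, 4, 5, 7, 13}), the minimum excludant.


Set = {0, 3, 4, 5, 7, 13}
0 is in the set.
1 is NOT in the set. This is the mex.
mex = 1

1


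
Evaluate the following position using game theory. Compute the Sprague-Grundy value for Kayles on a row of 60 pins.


Kayles: a move removes 1 or 2 adjacent pins from a contiguous row.
Removing pins from a row of k leaves two independent rows (a, b) with a + b = k - 1 (one pin) or a + b = k - 2 (two pins); an end removal gives a = 0.
By Sprague-Grundy, G(k) = mex{ G(a) XOR G(b) } over all these splits. G(0) = 0.
G(1): splits (0,0):0^0=0 -> mex({0}) = 1
G(2): splits (0,1):0^1=1 (0,0):0^0=0 -> mex({0, 1}) = 2
G(3): splits (0,2):0^2=2 (1,1):1^1=0 (0,1):0^1=1 -> mex({0, 1, 2}) = 3
G(4): splits (0,3):0^3=3 (1,2):1^2=3 (0,2):0^2=2 (1,1):1^1=0 -> mex({0, 2, 3}) = 1
G(5): splits (0,4):0^1=1 (1,3):1^3=2 (2,2):2^2=0 (0,3):0^3=3 (1,2):1^2=3 -> mex({0, 1, 2, 3}) = 4
G(6) = mex({0, 1, 2, 4}) = 3
G(7) = mex({0, 1, 3, 4, 5}) = 2
G(8) = mex({0, 2, 3, 5, 6}) = 1
G(9) = mex({0, 1, 2, 3, 6, 7}) = 4
G(10) = mex({0, 1, 3, 4, 5, 7}) = 2
G(11) = mex({0, 1, 2, 3, 4, 5}) = 6
G(12) = mex({0, 1, 2, 3, 5, 6, 7}) = 4
G(13) = mex({0, 2, 3, 4, 6, 7}) = 1
G(14) = mex({0, 1, 4, 5, 6, 7}) = 2
G(15) = mex({0, 1, 2, 3, 4, 5, 6}) = 7
G(16) = mex({0, 2, 3, 5, 6, 7}) = 1
G(17) = mex({0, 1, 2, 3, 5, 6, 7}) = 4
G(18) = mex({0, 1, 2, 4, 5, 6}) = 3
G(19) = mex({0, 1, 3, 4, 5, 7}) = 2
G(20) = mex({0, 2, 3, 4, 5, 6, 7}) = 1
G(21) = mex({0, 1, 2, 3, 5, 6, 7}) = 4
G(22) = mex({0, 1, 2, 3, 4, 5, 7}) = 6
G(23) = mex({0, 1, 2, 3, 4, 5, 6}) = 7
G(24) = mex({0, 1, 2, 3, 5, 6, 7}) = 4
G(25) = mex({0, 2, 3, 4, 6, 7}) = 1
G(26) = mex({0, 1, 3, 4, 5, 6, 7}) = 2
G(27) = mex({0, 1, 2, 3, 4, 5, 6, 7}) = 8
G(28) = mex({0, 1, 2, 3, 4, 6, 7, 8}) = 5
G(29) = mex({0, 1, 2, 3, 5, 6, 7, 8, 9}) = 4
G(30) = mex({0, 1, 2, 3, 4, 5, 6, 9, 10}) = 7
G(31) = mex({0, 1, 3, 4, 5, 7, 10, 11}) = 2
G(32) = mex({0, 2, 3, 4, 5, 6, 7, 9, 11}) = 1
G(33) = mex({0, 1, 2, 3, 4, 5, 6, 7, 9, 12}) = 8
G(34) = mex({0, 1, 2, 3, 4, 5, 7, 8, 11, 12}) = 6
G(35) = mex({0, 1, 2, 3, 4, 5, 6, 8, 9, 10, 11}) = 7
G(36) = mex({0, 1, 2, 3, 5, 6, 7, 9, 10}) = 4
G(37) = mex({0, 2, 3, 4, 6, 7, 9, 10, 11, 12}) = 1
G(38) = mex({0, 1, 3, 4, 5, 6, 7, 9, 10, 11, 12}) = 2
G(39) = mex({0, 1, 2, 4, 5, 6, 7, 9, 10, 12, 14}) = 3
G(40) = mex({0, 2, 3, 4, 6, 7, 11, 12, 14}) = 1
G(41) = mex({0, 1, 2, 3, 5, 6, 7, 9, 10, 11, 12}) = 4
G(42) = mex({0, 1, 2, 3, 4, 5, 6, 9, 10}) = 7
G(43) = mex({0, 1, 3, 4, 5, 7, 9, 10, 12, 15}) = 2
G(44) = mex({0, 2, 3, 4, 5, 6, 7, 9, 10, 12, 15}) = 1
G(45) = mex({0, 1, 2, 3, 4, 5, 6, 7, 9, 10, 12, 14}) = 8
G(46) = mex({0, 1, 3, 4, 5, 7, 8, 11, 12, 14}) = 2
G(47) = mex({0, 1, 2, 3, 4, 5, 6, 8, 9, 10, 11, 12}) = 7
G(48) = mex({0, 1, 2, 3, 5, 6, 7, 9, 10}) = 4
G(49) = mex({0, 2, 3, 4, 6, 7, 9, 10, 11, 12, 15}) = 1
G(50) = mex({0, 1, 4, 5, 6, 7, 9, 11, 12, 14, 15}) = 2
G(51) = mex({0, 1, 2, 3, 4, 5, 6, 7, 9, 12, 14, 15}) = 8
G(52) = mex({0, 2, 3, 4, 5, 6, 7, 8, 11, 12, 15}) = 1
G(53) = mex({0, 1, 2, 3, 5, 6, 7, 8, 9, 10, 11, 12}) = 4
G(54) = mex({0, 1, 2, 3, 4, 5, 6, 9, 10}) = 7
G(55) = mex({0, 1, 3, 4, 5, 7, 9, 10, 11, 12}) = 2
G(56) = mex({0, 2, 3, 4, 5, 6, 7, 9, 10, 11, 12, 13, 14}) = 1
G(57) = mex({0, 1, 2, 3, 5, 6, 7, 9, 10, 12, 13, 14, 15}) = 4
G(58) = mex({0, 1, 3, 4, 5, 7, 11, 12, 14, 15}) = 2
G(59) = mex({0, 1, 2, 3, 4, 5, 6, 9, 10, 11, 12, 15}) = 7
G(60) = mex({0, 1, 2, 3, 5, 6, 7, 9, 10}) = 4
Therefore G(60) = 4.

4


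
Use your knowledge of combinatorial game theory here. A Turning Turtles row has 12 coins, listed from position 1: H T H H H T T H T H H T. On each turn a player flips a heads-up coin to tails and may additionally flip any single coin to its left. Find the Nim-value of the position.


Coins: H T H H H T T H T H H T
Key fact: a single head at position k behaves exactly like a Nim heap of size k (turning it to T and optionally flipping a coin at j < k corresponds to moving the heap from k to j, or to 0), and heads combine as a disjunctive sum (two heads at the same place would cancel, matching j XOR j = 0). So the Nim-value is the XOR of the 1-indexed positions of the heads.
Face-up positions (1-indexed): [1, 3, 4, 5, 8, 10, 11]
XOR 0 with 1: 0 XOR 1 = 1
XOR 1 with 3: 1 XOR 3 = 2
XOR 2 with 4: 2 XOR 4 = 6
XOR 6 with 5: 6 XOR 5 = 3
XOR 3 with 8: 3 XOR 8 = 11
XOR 11 with 10: 11 XOR 10 = 1
XOR 1 with 11: 1 XOR 11 = 10
Nim-value = 10

10


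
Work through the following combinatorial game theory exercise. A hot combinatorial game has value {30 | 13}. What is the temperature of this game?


The game is {30 | 13}, a switch {a | b} with numbers a > b.
Cooling {a | b} by t gives {a - t | b + t}, which stops being hot when a - t = b + t, i.e. at t = (a - b)/2. So the temperature of a switch is (a - b)/2.
Temperature = (Left option - Right option) / 2
= (30 - (13)) / 2
= 17 / 2
= 17/2

17/2


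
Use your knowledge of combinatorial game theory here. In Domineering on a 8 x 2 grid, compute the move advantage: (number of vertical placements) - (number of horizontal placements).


Board is 8 x 2 (rows x cols).
Left (vertical) placements: (rows-1) * cols = 7 * 2 = 14
Right (horizontal) placements: rows * (cols-1) = 8 * 1 = 8
Advantage = Left - Right = 14 - 8 = 6

6


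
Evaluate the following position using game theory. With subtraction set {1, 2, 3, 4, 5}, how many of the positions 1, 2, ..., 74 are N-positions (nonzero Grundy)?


Subtraction set S = {1, 2, 3, 4, 5}, so G(n) = n mod 6.
G(n) = 0 when n is a multiple of 6.
Multiples of 6 in [1, 74]: 12
N-positions (nonzero Grundy) = 74 - 12 = 62

62


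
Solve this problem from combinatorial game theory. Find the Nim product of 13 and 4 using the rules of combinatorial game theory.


Nim multiplication is bilinear over XOR: (u XOR v) * w = (u*w) XOR (v*w).
So we split each operand into its bit components and XOR the pairwise Nim products.
13 = 1 + 4 + 8 (as XOR of powers of 2).
4 = 4 (as XOR of powers of 2).
Using the standard Nim-product table on single bits:
  2*2 = 3,   2*4 = 8,   2*8 = 12,
  4*4 = 6,   4*8 = 11,  8*8 = 13,
and  1*x = x (identity), k*l = l*k (commutative).
Pairwise Nim products:
  1 * 4 = 4
  4 * 4 = 6
  8 * 4 = 11
XOR them: 4 XOR 6 XOR 11 = 9.
Result: 13 * 4 = 9 (in Nim).

9
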